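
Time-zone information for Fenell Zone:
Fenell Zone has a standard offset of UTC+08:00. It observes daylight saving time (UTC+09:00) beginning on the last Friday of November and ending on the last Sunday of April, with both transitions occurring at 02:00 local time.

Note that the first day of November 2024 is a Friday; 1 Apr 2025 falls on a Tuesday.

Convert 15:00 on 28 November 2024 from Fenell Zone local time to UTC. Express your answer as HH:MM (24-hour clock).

07:00

1 November 2024 is a Friday, so Fridays fall on 1, 8, 15, 22, 29; the last is November 29.
1 April 2025 is a Tuesday, so Sundays fall on 6, 13, 20, 27; the last is April 27.
28 November 2024 does not fall between 29 November 2024 and 27 April 2025, so daylight saving is not in effect and Fenell Zone is at UTC+08:00.
15:00 local − 8h = 07:00 UTC.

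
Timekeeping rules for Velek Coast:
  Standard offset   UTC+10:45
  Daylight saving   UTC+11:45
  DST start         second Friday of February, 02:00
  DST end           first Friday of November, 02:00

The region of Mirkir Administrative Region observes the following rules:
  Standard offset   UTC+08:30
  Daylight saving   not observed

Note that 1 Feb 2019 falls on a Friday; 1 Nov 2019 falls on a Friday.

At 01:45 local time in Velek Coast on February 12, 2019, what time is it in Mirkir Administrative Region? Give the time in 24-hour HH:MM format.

1 February 2019 is a Friday, so the first Friday is February 1 and the second is February 8.
1 November 2019 is a Friday, so the first Friday is November 1.
February 12, 2019 lies within the daylight-saving period (8 February – 1 November), so Velek Coast is on daylight time, UTC+11:45.
01:45 Velek Coast − 11h45m = 14:00 UTC (rolling into the previous day, 11 February 2019).
Mirkir Administrative Region stays on UTC+08:30 all year.
14:00 UTC + 8h30m = 22:30 Mirkir Administrative Region.

22:30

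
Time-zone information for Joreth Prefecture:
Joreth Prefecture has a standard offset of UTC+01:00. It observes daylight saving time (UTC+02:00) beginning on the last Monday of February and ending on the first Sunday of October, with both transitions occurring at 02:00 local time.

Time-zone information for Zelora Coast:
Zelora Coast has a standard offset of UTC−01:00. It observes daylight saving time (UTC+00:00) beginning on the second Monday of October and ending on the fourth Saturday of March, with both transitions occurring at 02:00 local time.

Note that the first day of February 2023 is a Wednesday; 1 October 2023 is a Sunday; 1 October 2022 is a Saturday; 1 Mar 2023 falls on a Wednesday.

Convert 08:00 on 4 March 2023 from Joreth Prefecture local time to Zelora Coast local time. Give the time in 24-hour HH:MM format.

1 February 2023 is a Wednesday, so Mondays fall on 6, 13, 20, 27; the last is February 27.
1 October 2023 is a Sunday, so the first Sunday is October 1.
4 March 2023 falls between 27 February and 1 October, so daylight saving is in effect and Joreth Prefecture is at UTC+02:00.
08:00 Joreth Prefecture − 2h = 06:00 UTC.
1 October 2022 is a Saturday, so the first Monday is October 3 and the second is October 10.
1 March 2023 is a Wednesday, so the first Saturday is March 4 and the fourth is March 25.
At the standard offset (UTC−01:00), 06:00 UTC − 1h = 05:00 Zelora Coast standard time.
The standard-time date in Zelora Coast, 4 March 2023, falls between 10 October 2022 and 25 March 2023, so daylight saving is in effect and Zelora Coast is at UTC+00:00.
06:00 UTC + 0h = 06:00 Zelora Coast.

06:00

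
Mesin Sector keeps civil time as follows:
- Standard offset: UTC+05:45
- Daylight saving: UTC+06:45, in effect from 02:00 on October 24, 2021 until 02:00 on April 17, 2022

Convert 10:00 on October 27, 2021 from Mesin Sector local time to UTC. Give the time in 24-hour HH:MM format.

October 27, 2021 lies within the daylight-saving period (24 October 2021 – 17 April 2022), so Mesin Sector is on daylight time, UTC+06:45.
10:00 local − 6h45m = 03:15 UTC.

03:15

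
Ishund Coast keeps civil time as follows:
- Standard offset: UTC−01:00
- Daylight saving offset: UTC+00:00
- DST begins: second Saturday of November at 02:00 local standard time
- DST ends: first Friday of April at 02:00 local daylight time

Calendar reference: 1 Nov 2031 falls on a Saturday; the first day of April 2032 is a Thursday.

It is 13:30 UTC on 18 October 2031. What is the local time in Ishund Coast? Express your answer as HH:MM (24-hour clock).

1 November 2031 is a Saturday, so the first Saturday is November 1 and the second is November 8.
1 April 2032 is a Thursday, so the first Friday is April 2.
At the standard offset (UTC−01:00), 13:30 UTC − 1h = 12:30 Ishund Coast standard time.
The standard-time date in Ishund Coast, 18 October 2031, is outside the daylight-saving period (8 November 2031 – 2 April 2032), so Ishund Coast is on standard time, UTC−01:00.
13:30 UTC − 1h = 12:30 local.

12:30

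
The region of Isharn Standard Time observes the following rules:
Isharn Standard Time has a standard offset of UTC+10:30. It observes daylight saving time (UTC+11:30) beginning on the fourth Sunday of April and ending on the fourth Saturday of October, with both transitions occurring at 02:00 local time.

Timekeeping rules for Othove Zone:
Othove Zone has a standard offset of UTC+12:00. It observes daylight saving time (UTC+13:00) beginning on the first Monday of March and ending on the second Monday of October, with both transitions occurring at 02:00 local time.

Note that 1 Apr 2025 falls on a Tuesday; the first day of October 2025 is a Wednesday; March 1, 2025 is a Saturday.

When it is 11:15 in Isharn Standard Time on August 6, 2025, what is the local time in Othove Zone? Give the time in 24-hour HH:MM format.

12:45

1 April 2025 is a Tuesday, so the first Sunday is April 6 and the fourth is April 27.
1 October 2025 is a Wednesday, so the first Saturday is October 4 and the fourth is October 25.
Daylight saving runs 27 April – 25 October; August 6, 2025 is inside that window, so Isharn Standard Time is at UTC+11:30.
11:15 Isharn Standard Time − 11h30m = 23:45 UTC (rolling into the previous day, 5 August 2025).
1 March 2025 is a Saturday, so the first Monday is March 3.
1 October 2025 is a Wednesday, so the first Monday is October 6 and the second is October 13.
At the standard offset (UTC+12:00), 23:45 UTC + 12h = 11:45 Othove Zone standard time (rolling into the next day, 6 August 2025).
Daylight saving runs 3 March – 13 October; the standard-time date in Othove Zone, August 6, 2025, is inside that window, so Othove Zone is at UTC+13:00.
23:45 UTC + 13h = 12:45 Othove Zone (rolling into the next day, 6 August 2025).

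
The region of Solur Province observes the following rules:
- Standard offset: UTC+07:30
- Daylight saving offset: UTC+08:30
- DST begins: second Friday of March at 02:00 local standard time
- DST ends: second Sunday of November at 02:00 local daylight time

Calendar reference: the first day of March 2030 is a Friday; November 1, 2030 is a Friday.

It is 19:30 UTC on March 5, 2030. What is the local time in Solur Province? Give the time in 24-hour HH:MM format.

03:00

1 March 2030 is a Friday, so the first Friday is March 1 and the second is March 8.
1 November 2030 is a Friday, so the first Sunday is November 3 and the second is November 10.
At the standard offset (UTC+07:30), 19:30 UTC + 7h30m = 03:00 Solur Province standard time (rolling into the next day, 6 March 2030).
Daylight saving runs 8 March – 10 November; the standard-time date in Solur Province, March 6, 2030, is outside that window, so Solur Province is on standard time at UTC+07:30.
19:30 UTC + 7h30m = 03:00 local (rolling into the next day, 6 March 2030).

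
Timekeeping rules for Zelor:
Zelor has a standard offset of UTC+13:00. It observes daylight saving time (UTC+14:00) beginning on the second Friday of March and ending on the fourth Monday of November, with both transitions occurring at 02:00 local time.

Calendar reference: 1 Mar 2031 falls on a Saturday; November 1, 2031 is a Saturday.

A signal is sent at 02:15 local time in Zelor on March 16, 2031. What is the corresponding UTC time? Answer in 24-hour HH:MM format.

12:15

1 March 2031 is a Saturday, so the first Friday is March 7 and the second is March 14.
1 November 2031 is a Saturday, so the first Monday is November 3 and the fourth is November 24.
March 16, 2031 lies within the daylight-saving period (14 March – 24 November), so Zelor is on daylight time, UTC+14:00.
02:15 local − 14h = 12:15 UTC (rolling into the previous day, 15 March 2031).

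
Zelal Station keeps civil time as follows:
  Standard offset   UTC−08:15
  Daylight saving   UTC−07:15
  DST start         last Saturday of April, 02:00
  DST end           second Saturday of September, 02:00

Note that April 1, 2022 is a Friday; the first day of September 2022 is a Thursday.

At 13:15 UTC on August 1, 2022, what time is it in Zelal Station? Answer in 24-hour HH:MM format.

06:00

1 April 2022 is a Friday, so Saturdays fall on 2, 9, 16, 23, 30; the last is April 30.
1 September 2022 is a Thursday, so the first Saturday is September 3 and the second is September 10.
At the standard offset (UTC−08:15), 13:15 UTC − 8h15m = 05:00 Zelal Station standard time.
The standard-time date in Zelal Station, August 1, 2022, falls between 30 April and 10 September, so daylight saving is in effect and Zelal Station is at UTC−07:15.
13:15 UTC − 7h15m = 06:00 local.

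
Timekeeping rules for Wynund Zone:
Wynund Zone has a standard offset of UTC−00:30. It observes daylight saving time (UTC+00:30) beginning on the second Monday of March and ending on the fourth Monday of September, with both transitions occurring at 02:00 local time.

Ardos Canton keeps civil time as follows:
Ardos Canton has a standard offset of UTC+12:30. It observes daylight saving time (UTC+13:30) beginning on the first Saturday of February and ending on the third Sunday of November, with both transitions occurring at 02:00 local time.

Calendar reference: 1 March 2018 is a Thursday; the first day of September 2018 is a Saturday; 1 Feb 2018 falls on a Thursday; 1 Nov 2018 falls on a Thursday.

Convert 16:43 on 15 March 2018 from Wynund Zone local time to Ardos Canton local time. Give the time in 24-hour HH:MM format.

1 March 2018 is a Thursday, so the first Monday is March 5 and the second is March 12.
1 September 2018 is a Saturday, so the first Monday is September 3 and the fourth is September 24.
15 March 2018 lies within the daylight-saving period (12 March – 24 September), so Wynund Zone is on daylight time, UTC+00:30.
16:43 Wynund Zone − 0h30m = 16:13 UTC.
1 February 2018 is a Thursday, so the first Saturday is February 3.
1 November 2018 is a Thursday, so the first Sunday is November 4 and the third is November 18.
At the standard offset (UTC+12:30), 16:13 UTC + 12h30m = 04:43 Ardos Canton standard time (rolling into the next day, 16 March 2018).
The standard-time date in Ardos Canton, 16 March 2018, falls between 3 February and 18 November, so daylight saving is in effect and Ardos Canton is at UTC+13:30.
16:13 UTC + 13h30m = 05:43 Ardos Canton (rolling into the next day, 16 March 2018).

05:43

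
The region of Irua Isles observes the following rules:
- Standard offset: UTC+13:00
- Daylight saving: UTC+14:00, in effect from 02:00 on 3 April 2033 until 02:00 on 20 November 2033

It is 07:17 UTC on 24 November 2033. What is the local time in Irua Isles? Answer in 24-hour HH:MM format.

20:17

At the standard offset (UTC+13:00), 07:17 UTC + 13h = 20:17 Irua Isles standard time.
The standard-time date in Irua Isles, 24 November 2033, is outside the daylight-saving period (3 April – 20 November), so Irua Isles is on standard time, UTC+13:00.
07:17 UTC + 13h = 20:17 local.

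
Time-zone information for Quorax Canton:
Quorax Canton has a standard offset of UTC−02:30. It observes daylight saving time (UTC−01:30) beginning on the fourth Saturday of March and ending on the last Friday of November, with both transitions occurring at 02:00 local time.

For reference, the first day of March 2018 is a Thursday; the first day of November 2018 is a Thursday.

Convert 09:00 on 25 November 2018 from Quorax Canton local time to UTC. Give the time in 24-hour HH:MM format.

10:30

1 March 2018 is a Thursday, so the first Saturday is March 3 and the fourth is March 24.
1 November 2018 is a Thursday, so Fridays fall on 2, 9, 16, 23, 30; the last is November 30.
25 November 2018 lies within the daylight-saving period (24 March – 30 November), so Quorax Canton is on daylight time, UTC−01:30.
09:00 local + 1h30m = 10:30 UTC.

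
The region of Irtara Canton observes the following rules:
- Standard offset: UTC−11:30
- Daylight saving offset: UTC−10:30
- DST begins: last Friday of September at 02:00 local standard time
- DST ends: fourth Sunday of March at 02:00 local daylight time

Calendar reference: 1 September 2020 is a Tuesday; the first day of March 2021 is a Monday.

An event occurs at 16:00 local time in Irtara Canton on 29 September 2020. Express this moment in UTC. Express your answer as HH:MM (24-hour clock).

1 September 2020 is a Tuesday, so Fridays fall on 4, 11, 18, 25; the last is September 25.
1 March 2021 is a Monday, so the first Sunday is March 7 and the fourth is March 28.
Daylight saving runs 25 September 2020 – 28 March 2021; 29 September 2020 is inside that window, so Irtara Canton is at UTC−10:30.
16:00 local + 10h30m = 02:30 UTC (rolling into the next day, 30 September 2020).

02:30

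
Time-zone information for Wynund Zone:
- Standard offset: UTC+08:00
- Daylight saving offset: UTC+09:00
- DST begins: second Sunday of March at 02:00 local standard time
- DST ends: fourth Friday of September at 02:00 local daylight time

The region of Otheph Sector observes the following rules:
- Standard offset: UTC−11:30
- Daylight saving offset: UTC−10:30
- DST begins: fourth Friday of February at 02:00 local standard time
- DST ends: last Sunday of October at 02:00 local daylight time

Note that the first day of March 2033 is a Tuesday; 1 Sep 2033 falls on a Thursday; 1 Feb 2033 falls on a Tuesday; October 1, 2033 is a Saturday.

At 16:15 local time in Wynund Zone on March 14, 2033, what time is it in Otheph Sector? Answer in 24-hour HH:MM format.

20:45

1 March 2033 is a Tuesday, so the first Sunday is March 6 and the second is March 13.
1 September 2033 is a Thursday, so the first Friday is September 2 and the fourth is September 23.
Daylight saving runs 13 March – 23 September; March 14, 2033 is inside that window, so Wynund Zone is at UTC+09:00.
16:15 Wynund Zone − 9h = 07:15 UTC.
1 February 2033 is a Tuesday, so the first Friday is February 4 and the fourth is February 25.
1 October 2033 is a Saturday, so Sundays fall on 2, 9, 16, 23, 30; the last is October 30.
At the standard offset (UTC−11:30), 07:15 UTC − 11h30m = 19:45 Otheph Sector standard time (rolling into the previous day, 13 March 2033).
Daylight saving runs 25 February – 30 October; the standard-time date in Otheph Sector, March 13, 2033, is inside that window, so Otheph Sector is at UTC−10:30.
07:15 UTC − 10h30m = 20:45 Otheph Sector (rolling into the previous day, 13 March 2033).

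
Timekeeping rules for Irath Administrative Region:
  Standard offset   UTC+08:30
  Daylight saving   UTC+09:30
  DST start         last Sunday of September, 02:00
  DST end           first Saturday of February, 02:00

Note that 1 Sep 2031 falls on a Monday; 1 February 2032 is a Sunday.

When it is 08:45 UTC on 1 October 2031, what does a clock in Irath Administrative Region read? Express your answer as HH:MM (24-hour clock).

1 September 2031 is a Monday, so Sundays fall on 7, 14, 21, 28; the last is September 28.
1 February 2032 is a Sunday, so the first Saturday is February 7.
At the standard offset (UTC+08:30), 08:45 UTC + 8h30m = 17:15 Irath Administrative Region standard time.
The standard-time date in Irath Administrative Region, 1 October 2031, falls between 28 September 2031 and 7 February 2032, so daylight saving is in effect and Irath Administrative Region is at UTC+09:30.
08:45 UTC + 9h30m = 18:15 local.

18:15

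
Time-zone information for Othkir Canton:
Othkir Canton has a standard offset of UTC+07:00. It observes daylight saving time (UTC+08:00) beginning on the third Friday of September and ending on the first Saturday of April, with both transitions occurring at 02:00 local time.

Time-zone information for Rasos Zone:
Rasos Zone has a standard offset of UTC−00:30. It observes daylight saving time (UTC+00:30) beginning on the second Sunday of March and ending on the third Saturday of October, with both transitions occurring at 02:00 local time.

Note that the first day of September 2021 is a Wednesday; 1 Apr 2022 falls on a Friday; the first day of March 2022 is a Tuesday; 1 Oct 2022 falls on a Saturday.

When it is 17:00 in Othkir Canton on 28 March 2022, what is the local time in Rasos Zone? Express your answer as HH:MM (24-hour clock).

1 September 2021 is a Wednesday, so the first Friday is September 3 and the third is September 17.
1 April 2022 is a Friday, so the first Saturday is April 2.
28 March 2022 lies within the daylight-saving period (17 September 2021 – 2 April 2022), so Othkir Canton is on daylight time, UTC+08:00.
17:00 Othkir Canton − 8h = 09:00 UTC.
1 March 2022 is a Tuesday, so the first Sunday is March 6 and the second is March 13.
1 October 2022 is a Saturday, so the first Saturday is October 1 and the third is October 15.
At the standard offset (UTC−00:30), 09:00 UTC − 0h30m = 08:30 Rasos Zone standard time.
The standard-time date in Rasos Zone, 28 March 2022, falls between 13 March and 15 October, so daylight saving is in effect and Rasos Zone is at UTC+00:30.
09:00 UTC + 0h30m = 09:30 Rasos Zone.

09:30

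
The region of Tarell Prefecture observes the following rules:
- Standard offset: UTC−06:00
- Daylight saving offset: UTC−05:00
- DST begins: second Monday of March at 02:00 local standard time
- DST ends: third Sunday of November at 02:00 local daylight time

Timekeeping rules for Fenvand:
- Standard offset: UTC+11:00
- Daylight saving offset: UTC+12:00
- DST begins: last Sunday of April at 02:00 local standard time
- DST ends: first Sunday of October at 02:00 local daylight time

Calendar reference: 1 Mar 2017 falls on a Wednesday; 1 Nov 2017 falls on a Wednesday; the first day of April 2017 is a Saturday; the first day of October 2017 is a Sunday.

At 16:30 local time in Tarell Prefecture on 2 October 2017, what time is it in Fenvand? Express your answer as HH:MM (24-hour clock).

08:30

1 March 2017 is a Wednesday, so the first Monday is March 6 and the second is March 13.
1 November 2017 is a Wednesday, so the first Sunday is November 5 and the third is November 19.
2 October 2017 falls between 13 March and 19 November, so daylight saving is in effect and Tarell Prefecture is at UTC−05:00.
16:30 Tarell Prefecture + 5h = 21:30 UTC.
1 April 2017 is a Saturday, so Sundays fall on 2, 9, 16, 23, 30; the last is April 30.
1 October 2017 is a Sunday, so the first Sunday is October 1.
At the standard offset (UTC+11:00), 21:30 UTC + 11h = 08:30 Fenvand standard time (rolling into the next day, 3 October 2017).
The standard-time date in Fenvand, 3 October 2017, is outside the daylight-saving period (30 April – 1 October), so Fenvand is on standard time, UTC+11:00.
21:30 UTC + 11h = 08:30 Fenvand (rolling into the next day, 3 October 2017).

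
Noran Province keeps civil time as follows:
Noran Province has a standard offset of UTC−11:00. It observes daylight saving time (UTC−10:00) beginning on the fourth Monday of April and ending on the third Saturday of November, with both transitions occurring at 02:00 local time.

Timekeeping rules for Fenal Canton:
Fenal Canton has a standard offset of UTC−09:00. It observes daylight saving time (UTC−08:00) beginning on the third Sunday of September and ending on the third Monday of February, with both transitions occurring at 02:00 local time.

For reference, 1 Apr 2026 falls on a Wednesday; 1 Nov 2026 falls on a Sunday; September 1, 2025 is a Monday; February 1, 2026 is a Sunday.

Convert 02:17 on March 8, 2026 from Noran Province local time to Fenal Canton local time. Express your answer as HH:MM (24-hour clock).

04:17

1 April 2026 is a Wednesday, so the first Monday is April 6 and the fourth is April 27.
1 November 2026 is a Sunday, so the first Saturday is November 7 and the third is November 21.
March 8, 2026 does not fall between 27 April and 21 November, so daylight saving is not in effect and Noran Province is at UTC−11:00.
02:17 Noran Province + 11h = 13:17 UTC.
1 September 2025 is a Monday, so the first Sunday is September 7 and the third is September 21.
1 February 2026 is a Sunday, so the first Monday is February 2 and the third is February 16.
At the standard offset (UTC−09:00), 13:17 UTC − 9h = 04:17 Fenal Canton standard time.
Daylight saving runs 21 September 2025 – 16 February 2026; the standard-time date in Fenal Canton, March 8, 2026, is outside that window, so Fenal Canton is on standard time at UTC−09:00.
13:17 UTC − 9h = 04:17 Fenal Canton.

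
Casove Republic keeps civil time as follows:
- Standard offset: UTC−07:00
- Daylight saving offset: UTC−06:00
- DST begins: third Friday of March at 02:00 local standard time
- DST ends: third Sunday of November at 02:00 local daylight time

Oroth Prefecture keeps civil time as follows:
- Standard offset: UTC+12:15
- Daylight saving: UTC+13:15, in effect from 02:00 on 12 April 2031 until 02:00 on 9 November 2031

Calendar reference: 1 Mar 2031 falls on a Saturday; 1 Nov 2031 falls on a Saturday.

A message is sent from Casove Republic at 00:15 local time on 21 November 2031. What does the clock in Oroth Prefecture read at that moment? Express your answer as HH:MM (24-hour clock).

19:30

1 March 2031 is a Saturday, so the first Friday is March 7 and the third is March 21.
1 November 2031 is a Saturday, so the first Sunday is November 2 and the third is November 16.
21 November 2031 is outside the daylight-saving period (21 March – 16 November), so Casove Republic is on standard time, UTC−07:00.
00:15 Casove Republic + 7h = 07:15 UTC.
At the standard offset (UTC+12:15), 07:15 UTC + 12h15m = 19:30 Oroth Prefecture standard time.
The standard-time date in Oroth Prefecture, 21 November 2031, does not fall between 12 April and 9 November, so daylight saving is not in effect and Oroth Prefecture is at UTC+12:15.
07:15 UTC + 12h15m = 19:30 Oroth Prefecture.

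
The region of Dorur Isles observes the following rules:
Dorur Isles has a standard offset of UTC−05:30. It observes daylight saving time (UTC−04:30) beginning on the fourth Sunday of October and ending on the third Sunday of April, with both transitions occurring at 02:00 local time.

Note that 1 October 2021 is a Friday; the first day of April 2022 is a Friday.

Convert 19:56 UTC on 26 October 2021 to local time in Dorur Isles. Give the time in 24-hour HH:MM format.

1 October 2021 is a Friday, so the first Sunday is October 3 and the fourth is October 24.
1 April 2022 is a Friday, so the first Sunday is April 3 and the third is April 17.
At the standard offset (UTC−05:30), 19:56 UTC − 5h30m = 14:26 Dorur Isles standard time.
The standard-time date in Dorur Isles, 26 October 2021, falls between 24 October 2021 and 17 April 2022, so daylight saving is in effect and Dorur Isles is at UTC−04:30.
19:56 UTC − 4h30m = 15:26 local.

15:26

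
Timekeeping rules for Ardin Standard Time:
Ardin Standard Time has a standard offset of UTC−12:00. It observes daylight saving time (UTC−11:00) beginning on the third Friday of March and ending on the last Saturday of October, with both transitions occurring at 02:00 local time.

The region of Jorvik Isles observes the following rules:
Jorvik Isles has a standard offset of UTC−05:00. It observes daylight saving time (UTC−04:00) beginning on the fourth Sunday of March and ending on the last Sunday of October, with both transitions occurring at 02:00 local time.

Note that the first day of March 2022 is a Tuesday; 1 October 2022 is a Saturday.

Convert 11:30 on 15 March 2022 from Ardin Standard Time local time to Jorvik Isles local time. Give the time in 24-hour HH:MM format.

18:30

1 March 2022 is a Tuesday, so the first Friday is March 4 and the third is March 18.
1 October 2022 is a Saturday, so Saturdays fall on 1, 8, 15, 22, 29; the last is October 29.
15 March 2022 is outside the daylight-saving period (18 March – 29 October), so Ardin Standard Time is on standard time, UTC−12:00.
11:30 Ardin Standard Time + 12h = 23:30 UTC.
1 March 2022 is a Tuesday, so the first Sunday is March 6 and the fourth is March 27.
1 October 2022 is a Saturday, so Sundays fall on 2, 9, 16, 23, 30; the last is October 30.
At the standard offset (UTC−05:00), 23:30 UTC − 5h = 18:30 Jorvik Isles standard time.
Daylight saving runs 27 March – 30 October; the standard-time date in Jorvik Isles, 15 March 2022, is outside that window, so Jorvik Isles is on standard time at UTC−05:00.
23:30 UTC − 5h = 18:30 Jorvik Isles.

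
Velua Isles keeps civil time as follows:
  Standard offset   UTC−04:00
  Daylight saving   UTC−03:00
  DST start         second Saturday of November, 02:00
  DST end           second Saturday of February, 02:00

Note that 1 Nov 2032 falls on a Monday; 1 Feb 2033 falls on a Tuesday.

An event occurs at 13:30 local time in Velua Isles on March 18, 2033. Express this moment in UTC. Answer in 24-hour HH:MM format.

1 November 2032 is a Monday, so the first Saturday is November 6 and the second is November 13.
1 February 2033 is a Tuesday, so the first Saturday is February 5 and the second is February 12.
March 18, 2033 does not fall between 13 November 2032 and 12 February 2033, so daylight saving is not in effect and Velua Isles is at UTC−04:00.
13:30 local + 4h = 17:30 UTC.

17:30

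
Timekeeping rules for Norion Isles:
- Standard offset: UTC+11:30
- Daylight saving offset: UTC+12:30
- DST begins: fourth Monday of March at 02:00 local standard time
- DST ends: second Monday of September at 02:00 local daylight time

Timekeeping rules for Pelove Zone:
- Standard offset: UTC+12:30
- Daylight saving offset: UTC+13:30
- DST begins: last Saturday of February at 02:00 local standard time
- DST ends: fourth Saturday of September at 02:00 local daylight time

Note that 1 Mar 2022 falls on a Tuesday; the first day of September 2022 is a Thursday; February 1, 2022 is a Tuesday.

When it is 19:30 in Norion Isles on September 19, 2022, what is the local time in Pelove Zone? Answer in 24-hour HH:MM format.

1 March 2022 is a Tuesday, so the first Monday is March 7 and the fourth is March 28.
1 September 2022 is a Thursday, so the first Monday is September 5 and the second is September 12.
September 19, 2022 does not fall between 28 March and 12 September, so daylight saving is not in effect and Norion Isles is at UTC+11:30.
19:30 Norion Isles − 11h30m = 08:00 UTC.
1 February 2022 is a Tuesday, so Saturdays fall on 5, 12, 19, 26; the last is February 26.
1 September 2022 is a Thursday, so the first Saturday is September 3 and the fourth is September 24.
At the standard offset (UTC+12:30), 08:00 UTC + 12h30m = 20:30 Pelove Zone standard time.
Daylight saving runs 26 February – 24 September; the standard-time date in Pelove Zone, September 19, 2022, is inside that window, so Pelove Zone is at UTC+13:30.
08:00 UTC + 13h30m = 21:30 Pelove Zone.

21:30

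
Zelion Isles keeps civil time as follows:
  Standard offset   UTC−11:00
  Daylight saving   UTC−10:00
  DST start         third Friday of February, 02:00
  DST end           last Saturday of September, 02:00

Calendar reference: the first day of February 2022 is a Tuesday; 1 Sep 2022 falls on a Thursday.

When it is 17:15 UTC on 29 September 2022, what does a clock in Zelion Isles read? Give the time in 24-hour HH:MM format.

1 February 2022 is a Tuesday, so the first Friday is February 4 and the third is February 18.
1 September 2022 is a Thursday, so Saturdays fall on 3, 10, 17, 24; the last is September 24.
At the standard offset (UTC−11:00), 17:15 UTC − 11h = 06:15 Zelion Isles standard time.
The standard-time date in Zelion Isles, 29 September 2022, is outside the daylight-saving period (18 February – 24 September), so Zelion Isles is on standard time, UTC−11:00.
17:15 UTC − 11h = 06:15 local.

06:15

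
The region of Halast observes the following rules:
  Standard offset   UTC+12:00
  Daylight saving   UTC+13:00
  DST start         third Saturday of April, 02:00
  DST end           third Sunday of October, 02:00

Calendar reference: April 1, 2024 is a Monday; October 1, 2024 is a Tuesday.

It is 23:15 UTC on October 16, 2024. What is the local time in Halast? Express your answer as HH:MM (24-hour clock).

1 April 2024 is a Monday, so the first Saturday is April 6 and the third is April 20.
1 October 2024 is a Tuesday, so the first Sunday is October 6 and the third is October 20.
At the standard offset (UTC+12:00), 23:15 UTC + 12h = 11:15 Halast standard time (rolling into the next day, 17 October 2024).
Daylight saving runs 20 April – 20 October; the standard-time date in Halast, October 17, 2024, is inside that window, so Halast is at UTC+13:00.
23:15 UTC + 13h = 12:15 local (rolling into the next day, 17 October 2024).

12:15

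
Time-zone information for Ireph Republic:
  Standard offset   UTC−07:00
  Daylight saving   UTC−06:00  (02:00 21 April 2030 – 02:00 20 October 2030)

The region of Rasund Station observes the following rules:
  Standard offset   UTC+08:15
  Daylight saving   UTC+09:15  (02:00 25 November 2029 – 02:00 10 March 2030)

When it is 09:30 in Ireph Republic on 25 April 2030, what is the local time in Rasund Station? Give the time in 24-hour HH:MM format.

23:45

25 April 2030 falls between 21 April and 20 October, so daylight saving is in effect and Ireph Republic is at UTC−06:00.
09:30 Ireph Republic + 6h = 15:30 UTC.
At the standard offset (UTC+08:15), 15:30 UTC + 8h15m = 23:45 Rasund Station standard time.
The standard-time date in Rasund Station, 25 April 2030, does not fall between 25 November 2029 and 10 March 2030, so daylight saving is not in effect and Rasund Station is at UTC+08:15.
15:30 UTC + 8h15m = 23:45 Rasund Station.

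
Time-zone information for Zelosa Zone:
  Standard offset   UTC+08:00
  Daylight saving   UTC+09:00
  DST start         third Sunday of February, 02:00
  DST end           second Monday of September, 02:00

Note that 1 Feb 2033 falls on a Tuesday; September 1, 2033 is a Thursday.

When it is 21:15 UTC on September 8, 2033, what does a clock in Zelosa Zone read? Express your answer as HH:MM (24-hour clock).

06:15

1 February 2033 is a Tuesday, so the first Sunday is February 6 and the third is February 20.
1 September 2033 is a Thursday, so the first Monday is September 5 and the second is September 12.
At the standard offset (UTC+08:00), 21:15 UTC + 8h = 05:15 Zelosa Zone standard time (rolling into the next day, 9 September 2033).
Daylight saving runs 20 February – 12 September; the standard-time date in Zelosa Zone, September 9, 2033, is inside that window, so Zelosa Zone is at UTC+09:00.
21:15 UTC + 9h = 06:15 local (rolling into the next day, 9 September 2033).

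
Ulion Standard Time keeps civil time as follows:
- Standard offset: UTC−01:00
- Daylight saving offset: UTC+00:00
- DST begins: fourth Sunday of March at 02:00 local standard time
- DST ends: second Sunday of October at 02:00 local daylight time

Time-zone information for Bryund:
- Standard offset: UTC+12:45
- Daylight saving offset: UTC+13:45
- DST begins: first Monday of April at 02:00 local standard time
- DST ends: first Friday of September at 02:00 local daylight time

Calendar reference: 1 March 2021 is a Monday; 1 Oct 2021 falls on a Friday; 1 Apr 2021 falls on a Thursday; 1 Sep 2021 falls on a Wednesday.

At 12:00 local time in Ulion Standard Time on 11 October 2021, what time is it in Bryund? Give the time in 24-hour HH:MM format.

1 March 2021 is a Monday, so the first Sunday is March 7 and the fourth is March 28.
1 October 2021 is a Friday, so the first Sunday is October 3 and the second is October 10.
11 October 2021 does not fall between 28 March and 10 October, so daylight saving is not in effect and Ulion Standard Time is at UTC−01:00.
12:00 Ulion Standard Time + 1h = 13:00 UTC.
1 April 2021 is a Thursday, so the first Monday is April 5.
1 September 2021 is a Wednesday, so the first Friday is September 3.
At the standard offset (UTC+12:45), 13:00 UTC + 12h45m = 01:45 Bryund standard time (rolling into the next day, 12 October 2021).
The standard-time date in Bryund, 12 October 2021, is outside the daylight-saving period (5 April – 3 September), so Bryund is on standard time, UTC+12:45.
13:00 UTC + 12h45m = 01:45 Bryund (rolling into the next day, 12 October 2021).

01:45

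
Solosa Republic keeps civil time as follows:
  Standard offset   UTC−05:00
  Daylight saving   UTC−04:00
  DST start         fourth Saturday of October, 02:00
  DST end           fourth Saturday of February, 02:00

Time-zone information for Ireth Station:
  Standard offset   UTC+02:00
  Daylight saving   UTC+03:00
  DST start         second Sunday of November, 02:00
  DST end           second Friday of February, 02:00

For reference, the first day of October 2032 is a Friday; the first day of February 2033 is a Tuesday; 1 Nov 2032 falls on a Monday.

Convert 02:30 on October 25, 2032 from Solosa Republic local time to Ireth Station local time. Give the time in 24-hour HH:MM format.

1 October 2032 is a Friday, so the first Saturday is October 2 and the fourth is October 23.
1 February 2033 is a Tuesday, so the first Saturday is February 5 and the fourth is February 26.
Daylight saving runs 23 October 2032 – 26 February 2033; October 25, 2032 is inside that window, so Solosa Republic is at UTC−04:00.
02:30 Solosa Republic + 4h = 06:30 UTC.
1 November 2032 is a Monday, so the first Sunday is November 7 and the second is November 14.
1 February 2033 is a Tuesday, so the first Friday is February 4 and the second is February 11.
At the standard offset (UTC+02:00), 06:30 UTC + 2h = 08:30 Ireth Station standard time.
The standard-time date in Ireth Station, October 25, 2032, is outside the daylight-saving period (14 November 2032 – 11 February 2033), so Ireth Station is on standard time, UTC+02:00.
06:30 UTC + 2h = 08:30 Ireth Station.

08:30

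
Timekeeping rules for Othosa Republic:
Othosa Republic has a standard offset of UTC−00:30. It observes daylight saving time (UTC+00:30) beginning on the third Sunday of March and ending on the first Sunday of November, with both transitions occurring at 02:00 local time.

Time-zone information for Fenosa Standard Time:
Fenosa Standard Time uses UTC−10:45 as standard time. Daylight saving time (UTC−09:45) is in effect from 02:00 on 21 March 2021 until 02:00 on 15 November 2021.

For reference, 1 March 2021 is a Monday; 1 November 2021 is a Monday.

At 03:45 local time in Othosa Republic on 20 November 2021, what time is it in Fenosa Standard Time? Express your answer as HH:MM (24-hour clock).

1 March 2021 is a Monday, so the first Sunday is March 7 and the third is March 21.
1 November 2021 is a Monday, so the first Sunday is November 7.
20 November 2021 does not fall between 21 March and 7 November, so daylight saving is not in effect and Othosa Republic is at UTC−00:30.
03:45 Othosa Republic + 0h30m = 04:15 UTC.
At the standard offset (UTC−10:45), 04:15 UTC − 10h45m = 17:30 Fenosa Standard Time standard time (rolling into the previous day, 19 November 2021).
The standard-time date in Fenosa Standard Time, 19 November 2021, is outside the daylight-saving period (21 March – 15 November), so Fenosa Standard Time is on standard time, UTC−10:45.
04:15 UTC − 10h45m = 17:30 Fenosa Standard Time (rolling into the previous day, 19 November 2021).

17:30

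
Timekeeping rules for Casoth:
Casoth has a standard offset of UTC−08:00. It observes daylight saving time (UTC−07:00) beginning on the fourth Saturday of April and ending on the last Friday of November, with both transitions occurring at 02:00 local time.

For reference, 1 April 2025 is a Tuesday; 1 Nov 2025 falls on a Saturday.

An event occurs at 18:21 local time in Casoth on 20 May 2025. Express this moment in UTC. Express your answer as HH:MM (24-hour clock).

1 April 2025 is a Tuesday, so the first Saturday is April 5 and the fourth is April 26.
1 November 2025 is a Saturday, so Fridays fall on 7, 14, 21, 28; the last is November 28.
20 May 2025 falls between 26 April and 28 November, so daylight saving is in effect and Casoth is at UTC−07:00.
18:21 local + 7h = 01:21 UTC (rolling into the next day, 21 May 2025).

01:21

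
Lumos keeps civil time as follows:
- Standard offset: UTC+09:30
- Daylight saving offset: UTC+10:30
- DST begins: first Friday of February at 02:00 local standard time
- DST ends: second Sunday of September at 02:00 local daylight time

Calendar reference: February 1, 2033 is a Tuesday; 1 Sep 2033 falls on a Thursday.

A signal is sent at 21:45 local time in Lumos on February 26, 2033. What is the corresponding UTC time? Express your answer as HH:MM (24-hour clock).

11:15

1 February 2033 is a Tuesday, so the first Friday is February 4.
1 September 2033 is a Thursday, so the first Sunday is September 4 and the second is September 11.
February 26, 2033 lies within the daylight-saving period (4 February – 11 September), so Lumos is on daylight time, UTC+10:30.
21:45 local − 10h30m = 11:15 UTC.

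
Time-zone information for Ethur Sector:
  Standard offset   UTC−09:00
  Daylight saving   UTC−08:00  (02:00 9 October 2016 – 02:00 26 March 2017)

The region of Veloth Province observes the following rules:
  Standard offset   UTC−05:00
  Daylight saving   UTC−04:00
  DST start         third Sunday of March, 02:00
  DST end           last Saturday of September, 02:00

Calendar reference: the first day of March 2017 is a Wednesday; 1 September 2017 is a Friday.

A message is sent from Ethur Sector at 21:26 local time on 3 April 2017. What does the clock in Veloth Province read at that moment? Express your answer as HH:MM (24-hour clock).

02:26

3 April 2017 is outside the daylight-saving period (9 October 2016 – 26 March 2017), so Ethur Sector is on standard time, UTC−09:00.
21:26 Ethur Sector + 9h = 06:26 UTC (rolling into the next day, 4 April 2017).
1 March 2017 is a Wednesday, so the first Sunday is March 5 and the third is March 19.
1 September 2017 is a Friday, so Saturdays fall on 2, 9, 16, 23, 30; the last is September 30.
At the standard offset (UTC−05:00), 06:26 UTC − 5h = 01:26 Veloth Province standard time.
Daylight saving runs 19 March – 30 September; the standard-time date in Veloth Province, 4 April 2017, is inside that window, so Veloth Province is at UTC−04:00.
06:26 UTC − 4h = 02:26 Veloth Province.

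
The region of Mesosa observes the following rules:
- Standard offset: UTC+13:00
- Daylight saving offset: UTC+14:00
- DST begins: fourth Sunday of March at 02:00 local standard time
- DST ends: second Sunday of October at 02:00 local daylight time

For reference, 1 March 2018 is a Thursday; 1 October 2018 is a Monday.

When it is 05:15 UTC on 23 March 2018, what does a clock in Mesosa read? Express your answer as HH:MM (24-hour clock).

1 March 2018 is a Thursday, so the first Sunday is March 4 and the fourth is March 25.
1 October 2018 is a Monday, so the first Sunday is October 7 and the second is October 14.
At the standard offset (UTC+13:00), 05:15 UTC + 13h = 18:15 Mesosa standard time.
The standard-time date in Mesosa, 23 March 2018, is outside the daylight-saving period (25 March – 14 October), so Mesosa is on standard time, UTC+13:00.
05:15 UTC + 13h = 18:15 local.

18:15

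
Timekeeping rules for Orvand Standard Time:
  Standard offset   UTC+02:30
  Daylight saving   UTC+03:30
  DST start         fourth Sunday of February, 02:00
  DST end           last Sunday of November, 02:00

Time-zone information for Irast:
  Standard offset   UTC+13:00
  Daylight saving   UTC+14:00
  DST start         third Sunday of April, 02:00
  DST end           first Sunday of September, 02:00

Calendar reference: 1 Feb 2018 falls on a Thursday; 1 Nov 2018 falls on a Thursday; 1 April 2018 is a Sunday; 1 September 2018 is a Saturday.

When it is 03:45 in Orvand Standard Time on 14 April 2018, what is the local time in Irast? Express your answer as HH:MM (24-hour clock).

1 February 2018 is a Thursday, so the first Sunday is February 4 and the fourth is February 25.
1 November 2018 is a Thursday, so Sundays fall on 4, 11, 18, 25; the last is November 25.
Daylight saving runs 25 February – 25 November; 14 April 2018 is inside that window, so Orvand Standard Time is at UTC+03:30.
03:45 Orvand Standard Time − 3h30m = 00:15 UTC.
1 April 2018 is a Sunday, so the first Sunday is April 1 and the third is April 15.
1 September 2018 is a Saturday, so the first Sunday is September 2.
At the standard offset (UTC+13:00), 00:15 UTC + 13h = 13:15 Irast standard time.
The standard-time date in Irast, 14 April 2018, is outside the daylight-saving period (15 April – 2 September), so Irast is on standard time, UTC+13:00.
00:15 UTC + 13h = 13:15 Irast.

13:15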